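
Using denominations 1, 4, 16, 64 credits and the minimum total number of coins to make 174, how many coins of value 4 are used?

3

174 − 2×64→46 − 2×16→14 − 3×4→2 − 2×1→0
Count of 4: 3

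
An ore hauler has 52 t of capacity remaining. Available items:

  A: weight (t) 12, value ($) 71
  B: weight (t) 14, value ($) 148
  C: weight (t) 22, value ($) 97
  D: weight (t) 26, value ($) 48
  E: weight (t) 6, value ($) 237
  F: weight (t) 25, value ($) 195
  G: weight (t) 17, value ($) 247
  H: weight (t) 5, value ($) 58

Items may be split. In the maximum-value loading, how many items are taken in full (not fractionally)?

4

Order: E (237/6=39.50) > G (247/17=14.53) > H (58/5=11.60) > B (148/14=10.57) > F (195/25=7.80) > A (71/12=5.92) > C (97/22=4.41) > D (48/26=1.85)
Fill: take E (6 @ 237) → take G (17 @ 247) → take H (5 @ 58) → take B (14 @ 148) → take 10/25 of F → 78.00; 52/52 used.
4 item(s) taken whole; one partial (take 10/25 of F).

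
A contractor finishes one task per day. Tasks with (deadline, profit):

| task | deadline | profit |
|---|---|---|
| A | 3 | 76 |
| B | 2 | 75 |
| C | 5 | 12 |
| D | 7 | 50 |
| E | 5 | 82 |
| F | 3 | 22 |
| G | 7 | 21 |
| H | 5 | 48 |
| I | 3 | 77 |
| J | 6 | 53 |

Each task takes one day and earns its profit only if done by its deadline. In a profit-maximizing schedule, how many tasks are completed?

Take jobs in profit order; each goes to the latest open slot no later than its deadline.
Profit order: E=82 I=77 A=76 B=75 J=53 D=50 H=48 F=22 G=21 C=12
Assign: E→slot 5, I→slot 3, A→slot 2, B→slot 1, J→slot 6, D→slot 7, H→slot 4, F skipped, G skipped, C skipped.
Slots: [1:B] [2:A] [3:I] [4:H] [5:E] [6:J] [7:D]
7 of 10 scheduled.

7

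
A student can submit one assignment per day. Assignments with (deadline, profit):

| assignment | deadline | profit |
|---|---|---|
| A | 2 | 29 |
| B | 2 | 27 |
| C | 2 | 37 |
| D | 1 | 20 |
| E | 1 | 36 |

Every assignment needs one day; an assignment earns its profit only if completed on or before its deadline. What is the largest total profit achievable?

Sort by profit descending; place each in the latest free slot ≤ its deadline.
Profit order: C=37 E=36 A=29 B=27 D=20
Assign: C→slot 2, E→slot 1, A skipped, B skipped, D skipped.
Slots: [1:E] [2:C]
Profit = 36 + 37 = 73

73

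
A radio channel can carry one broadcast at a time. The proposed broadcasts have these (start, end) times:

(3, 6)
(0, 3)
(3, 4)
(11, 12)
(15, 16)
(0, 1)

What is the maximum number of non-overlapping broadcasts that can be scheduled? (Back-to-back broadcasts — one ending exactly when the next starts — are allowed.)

Sorted by end: (0,1)  (0,3)  (3,4)  (3,6)  (11,12)  (15,16)
take (0,1); take (3,4); skip (3,6); take (11,12); take (15,16).
Selected 4 broadcasts.

4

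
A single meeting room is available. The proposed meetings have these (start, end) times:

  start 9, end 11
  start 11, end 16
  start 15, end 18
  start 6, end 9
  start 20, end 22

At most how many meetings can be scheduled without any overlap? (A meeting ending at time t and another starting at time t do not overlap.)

4

Greedy by earliest finish: after sorting by end time, pick each interval compatible with the last pick.
By end time: (6,9), (9,11), (11,16), (15,18), (20,22).
Pick (6,9); next start ≥ 9 → (9,11); next start ≥ 11 → (11,16); next start ≥ 16 → (20,22).
Selected 4 meetings.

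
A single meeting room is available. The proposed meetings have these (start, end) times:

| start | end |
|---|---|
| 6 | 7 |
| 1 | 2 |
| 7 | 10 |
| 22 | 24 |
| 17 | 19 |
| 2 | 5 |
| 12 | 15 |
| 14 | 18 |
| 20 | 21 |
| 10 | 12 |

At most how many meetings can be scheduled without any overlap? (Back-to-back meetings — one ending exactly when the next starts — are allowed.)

9

By end time: (1,2), (2,5), (6,7), (7,10), (10,12), (12,15), (14,18), (17,19), (20,21), (22,24).
Pick (1,2); next start ≥ 2 → (2,5); next start ≥ 5 → (6,7); next start ≥ 7 → (7,10); next start ≥ 10 → (10,12); next start ≥ 12 → (12,15); next start ≥ 15 → (17,19); next start ≥ 19 → (20,21); next start ≥ 21 → (22,24).
Selected 9 meetings.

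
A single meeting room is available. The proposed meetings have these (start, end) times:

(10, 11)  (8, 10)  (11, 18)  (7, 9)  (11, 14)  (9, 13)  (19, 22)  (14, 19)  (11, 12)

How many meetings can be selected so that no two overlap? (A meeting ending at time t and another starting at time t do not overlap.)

5

Greedy by earliest finish: after sorting by end time, pick each interval compatible with the last pick.
By end time: (7,9), (8,10), (10,11), (11,12), (9,13), (11,14), (11,18), (14,19), (19,22).
Pick (7,9); next start ≥ 9 → (10,11); next start ≥ 11 → (11,12); next start ≥ 12 → (14,19); next start ≥ 19 → (19,22).
Selected 5 meetings.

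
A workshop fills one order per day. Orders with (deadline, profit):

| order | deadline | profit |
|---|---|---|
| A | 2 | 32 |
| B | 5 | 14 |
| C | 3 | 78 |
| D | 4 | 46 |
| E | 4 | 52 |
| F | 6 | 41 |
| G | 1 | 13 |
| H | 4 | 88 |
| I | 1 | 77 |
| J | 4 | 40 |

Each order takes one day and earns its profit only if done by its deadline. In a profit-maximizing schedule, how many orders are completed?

Profit order: H=88 C=78 I=77 E=52 D=46 F=41 J=40 A=32 B=14 G=13
Assign: H→slot 4, C→slot 3, I→slot 1, E→slot 2, D skipped, F→slot 6, J skipped, A skipped, B→slot 5, G skipped.
Slots: [1:I] [2:E] [3:C] [4:H] [5:B] [6:F]
6 of 10 scheduled.

6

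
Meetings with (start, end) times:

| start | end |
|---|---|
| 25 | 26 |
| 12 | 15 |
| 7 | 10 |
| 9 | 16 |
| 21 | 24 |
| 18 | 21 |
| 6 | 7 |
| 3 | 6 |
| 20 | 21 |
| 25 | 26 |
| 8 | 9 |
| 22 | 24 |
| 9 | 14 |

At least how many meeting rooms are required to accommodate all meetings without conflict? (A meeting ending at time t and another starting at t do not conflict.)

Count concurrent intervals with a sweep; the peak is the room count.
starts: [3, 6, 7, 8, 9, 9, 12, 18, 20, 21, 22, 25, 25]
ends:   [6, 7, 9, 10, 14, 15, 16, 21, 21, 24, 24, 26, 26]
s3→1 e6→0 s6→1 e7→0 s7→1 s8→2 e9→1 s9→2 s9→3  — peak 3.

3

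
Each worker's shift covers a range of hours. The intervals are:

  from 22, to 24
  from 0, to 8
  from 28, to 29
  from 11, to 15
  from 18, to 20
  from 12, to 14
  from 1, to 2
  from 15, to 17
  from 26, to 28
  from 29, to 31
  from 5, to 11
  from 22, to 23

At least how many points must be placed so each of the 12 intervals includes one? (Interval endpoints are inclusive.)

8

By right end: [1,2]  [0,8]  [5,11]  [12,14]  [11,15]  [15,17]  [18,20]  [22,23]  [22,24]  [26,28]  [28,29]  [29,31]
[1,2] uncovered → point at 2; [5,11] uncovered → point at 11; [12,14] uncovered → point at 14; [15,17] uncovered → point at 17; [18,20] uncovered → point at 20; [22,23] uncovered → point at 23; [26,28] uncovered → point at 28; [29,31] uncovered → point at 31.
Points: 2, 11, 14, 17, 20, 23, 28, 31 (8 total).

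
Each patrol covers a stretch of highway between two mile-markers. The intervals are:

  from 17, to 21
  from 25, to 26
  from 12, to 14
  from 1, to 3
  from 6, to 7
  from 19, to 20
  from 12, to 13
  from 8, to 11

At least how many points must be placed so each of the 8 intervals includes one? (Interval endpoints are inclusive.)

6

Sort by right endpoint; whenever an interval is uncovered, place a point at its right end.
By right end: [1,3]  [6,7]  [8,11]  [12,13]  [12,14]  [19,20]  [17,21]  [25,26]
[1,3] uncovered → point at 3; [6,7] uncovered → point at 7; [8,11] uncovered → point at 11; [12,13] uncovered → point at 13; [19,20] uncovered → point at 20; [25,26] uncovered → point at 26.
Points: 3, 7, 11, 13, 20, 26 (6 total).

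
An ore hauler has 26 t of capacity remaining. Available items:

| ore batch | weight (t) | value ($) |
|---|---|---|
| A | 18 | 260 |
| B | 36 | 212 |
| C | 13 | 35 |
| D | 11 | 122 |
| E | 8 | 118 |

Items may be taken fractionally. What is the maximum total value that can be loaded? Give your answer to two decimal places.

Ratios (sorted): E 14.75, A 14.44, D 11.09, B 5.89, C 2.69
take E (8 @ 118); take A (18 @ 260). Capacity used 26/26.
Total value = 378.00

378.00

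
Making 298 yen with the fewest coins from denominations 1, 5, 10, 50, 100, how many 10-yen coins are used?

Use the largest denomination that fits, subtract, and repeat.
298 − 2×100→98 − 1×50→48 − 4×10→8 − 1×5→3 − 3×1→0
Count of 10: 4

4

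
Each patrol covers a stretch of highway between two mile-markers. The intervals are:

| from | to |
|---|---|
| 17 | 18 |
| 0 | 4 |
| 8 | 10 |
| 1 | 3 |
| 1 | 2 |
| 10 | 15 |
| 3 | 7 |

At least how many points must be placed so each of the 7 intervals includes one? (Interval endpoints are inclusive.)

4

Sorted: [1,2] [1,3] [0,4] [3,7] [8,10] [10,15] [17,18]
{[1,2],[1,3],[0,4]} hit by 2; {[3,7]} hit by 7; {[8,10],[10,15]} hit by 10; {[17,18]} hit by 18.
Points: 2, 7, 10, 18 (4 total).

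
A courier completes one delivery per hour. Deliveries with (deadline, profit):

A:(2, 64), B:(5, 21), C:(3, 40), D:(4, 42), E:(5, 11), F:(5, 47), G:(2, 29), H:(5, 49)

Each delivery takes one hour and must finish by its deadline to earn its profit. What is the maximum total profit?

242

Profit order: A=64 H=49 F=47 D=42 C=40 G=29 B=21 E=11
Assign: A→slot 2, H→slot 5, F→slot 4, D→slot 3, C→slot 1, G skipped, B skipped, E skipped.
Slots: [1:C] [2:A] [3:D] [4:F] [5:H]
Profit = 40 + 64 + 42 + 47 + 49 = 242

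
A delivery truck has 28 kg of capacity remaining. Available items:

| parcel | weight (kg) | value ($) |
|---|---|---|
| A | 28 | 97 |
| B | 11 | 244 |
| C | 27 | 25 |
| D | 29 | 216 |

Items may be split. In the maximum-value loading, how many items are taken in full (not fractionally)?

1

Greedy by value/weight ratio, highest first.
Ratios (sorted): B 22.18, D 7.45, A 3.46, C 0.93
take B (11 @ 244); take 17/29 of D → 126.62. Capacity used 28/28.
1 item(s) taken whole; one partial (take 17/29 of D).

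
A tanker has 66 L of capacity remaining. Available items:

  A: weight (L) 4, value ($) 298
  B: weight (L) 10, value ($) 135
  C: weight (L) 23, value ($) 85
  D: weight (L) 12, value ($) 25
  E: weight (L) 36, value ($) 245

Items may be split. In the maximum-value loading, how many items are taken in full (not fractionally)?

Order: A (298/4=74.50) > B (135/10=13.50) > E (245/36=6.81) > C (85/23=3.70) > D (25/12=2.08)
Fill: take A (4 @ 298) → take B (10 @ 135) → take E (36 @ 245) → take 16/23 of C → 59.13; 66/66 used.
3 item(s) taken whole; one partial (take 16/23 of C).

3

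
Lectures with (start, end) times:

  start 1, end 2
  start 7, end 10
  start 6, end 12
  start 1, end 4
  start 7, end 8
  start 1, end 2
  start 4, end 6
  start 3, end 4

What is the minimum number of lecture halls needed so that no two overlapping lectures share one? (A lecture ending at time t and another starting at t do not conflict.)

3

Count concurrent intervals with a sweep; the peak is the room count.
Events (time:±→running): 1:+→1 1:+→2 1:+→3 … peak 3.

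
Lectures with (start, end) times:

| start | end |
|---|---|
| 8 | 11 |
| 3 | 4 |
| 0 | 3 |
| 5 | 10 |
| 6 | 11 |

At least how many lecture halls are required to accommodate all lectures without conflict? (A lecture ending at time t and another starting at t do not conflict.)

Count concurrent intervals with a sweep; the peak is the room count.
Events (time:±→running): 0:+→1 3:-→0 3:+→1 4:-→0 5:+→1 6:+→2 8:+→3 … peak 3.

3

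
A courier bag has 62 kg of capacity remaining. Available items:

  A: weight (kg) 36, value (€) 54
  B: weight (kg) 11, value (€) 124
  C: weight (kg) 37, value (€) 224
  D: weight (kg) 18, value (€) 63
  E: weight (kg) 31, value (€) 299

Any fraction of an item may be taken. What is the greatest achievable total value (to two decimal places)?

Greedy by value/weight ratio, highest first.
Ratios (sorted): B 11.27, E 9.65, C 6.05, D 3.50, A 1.50
take B (11 @ 124); take E (31 @ 299); take 20/37 of C → 121.08. Capacity used 62/62.
Total value = 544.08

544.08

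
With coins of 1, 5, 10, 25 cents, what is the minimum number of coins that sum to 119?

10

Use the largest denomination that fits, subtract, and repeat.
119 − 4×25→19 − 1×10→9 − 1×5→4 − 4×1→0
Total coins = 4 + 1 + 1 + 4 = 10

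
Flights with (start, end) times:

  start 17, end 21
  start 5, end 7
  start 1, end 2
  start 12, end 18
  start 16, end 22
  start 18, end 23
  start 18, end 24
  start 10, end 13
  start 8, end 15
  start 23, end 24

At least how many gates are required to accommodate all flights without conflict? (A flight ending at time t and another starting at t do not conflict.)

4

starts: [1, 5, 8, 10, 12, 16, 17, 18, 18, 23]
ends:   [2, 7, 13, 15, 18, 21, 22, 23, 24, 24]
s1→1 e2→0 s5→1 e7→0 s8→1 s10→2 s12→3 e13→2 e15→1 s16→2 s17→3 e18→2 s18→3 s18→4  — peak 4.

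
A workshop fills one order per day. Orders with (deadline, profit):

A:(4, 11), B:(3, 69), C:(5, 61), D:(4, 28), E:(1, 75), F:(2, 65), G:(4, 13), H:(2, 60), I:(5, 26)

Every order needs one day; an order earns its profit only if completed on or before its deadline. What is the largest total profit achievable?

By profit: E(d1,75), B(d3,69), F(d2,65), C(d5,61), H(d2,60), D(d4,28), I(d5,26), G(d4,13), A(d4,11)
E→slot 1; B→slot 3; F→slot 2; C→slot 5; H skipped; D→slot 4; I skipped; G skipped; A skipped.
Profit = 75 + 65 + 69 + 28 + 61 = 298

298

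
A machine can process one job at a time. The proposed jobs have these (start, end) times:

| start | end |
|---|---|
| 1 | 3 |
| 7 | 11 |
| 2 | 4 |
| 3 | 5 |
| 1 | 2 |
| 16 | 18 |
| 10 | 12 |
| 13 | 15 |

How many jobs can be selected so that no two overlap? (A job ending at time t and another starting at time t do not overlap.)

Greedy by earliest finish: after sorting by end time, pick each interval compatible with the last pick.
By end time: (1,2), (1,3), (2,4), (3,5), (7,11), (10,12), (13,15), (16,18).
Pick (1,2); next start ≥ 2 → (2,4); next start ≥ 4 → (7,11); next start ≥ 11 → (13,15); next start ≥ 15 → (16,18).
Selected 5 jobs.

5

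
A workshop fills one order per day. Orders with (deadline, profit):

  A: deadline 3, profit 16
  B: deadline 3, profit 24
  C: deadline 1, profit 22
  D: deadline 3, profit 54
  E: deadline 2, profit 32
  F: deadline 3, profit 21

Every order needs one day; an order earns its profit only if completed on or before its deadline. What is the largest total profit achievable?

Take jobs in profit order; each goes to the latest open slot no later than its deadline.
By profit: D(d3,54), E(d2,32), B(d3,24), C(d1,22), F(d3,21), A(d3,16)
D→slot 3; E→slot 2; B→slot 1; C skipped; F skipped; A skipped.
Profit = 24 + 32 + 54 = 110

110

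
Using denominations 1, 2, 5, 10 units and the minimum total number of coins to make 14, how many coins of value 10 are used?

1

14 − 1×10→4 − 2×2→0
Count of 10: 1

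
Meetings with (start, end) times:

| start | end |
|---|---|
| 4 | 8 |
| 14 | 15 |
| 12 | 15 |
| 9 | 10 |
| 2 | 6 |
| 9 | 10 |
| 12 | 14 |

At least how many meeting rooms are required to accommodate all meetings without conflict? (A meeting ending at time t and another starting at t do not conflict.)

2

The answer is the maximum number of intervals overlapping at any instant.
Events (time:±→running): 2:+→1 4:+→2 … peak 2.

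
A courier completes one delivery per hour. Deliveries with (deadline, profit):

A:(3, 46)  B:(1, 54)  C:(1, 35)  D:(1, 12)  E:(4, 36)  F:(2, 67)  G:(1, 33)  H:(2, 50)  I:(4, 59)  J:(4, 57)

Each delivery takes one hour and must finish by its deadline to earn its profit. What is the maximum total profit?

237

Sort by profit descending; place each in the latest free slot ≤ its deadline.
Profit order: F=67 I=59 J=57 B=54 H=50 A=46 E=36 C=35 G=33 D=12
Assign: F→slot 2, I→slot 4, J→slot 3, B→slot 1, H skipped, A skipped, E skipped, C skipped, G skipped, D skipped.
Slots: [1:B] [2:F] [3:J] [4:I]
Profit = 54 + 67 + 57 + 59 = 237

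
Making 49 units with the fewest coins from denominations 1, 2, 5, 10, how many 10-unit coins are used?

4

Greedy: take as many of the largest coin as possible, then repeat with the remainder.
49 − 4×10→9 − 1×5→4 − 2×2→0
Count of 10: 4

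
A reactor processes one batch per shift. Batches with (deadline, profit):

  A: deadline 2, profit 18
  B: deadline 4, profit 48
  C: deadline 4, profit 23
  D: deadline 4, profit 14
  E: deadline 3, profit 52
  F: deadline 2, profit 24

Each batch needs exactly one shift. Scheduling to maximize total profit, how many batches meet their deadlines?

Take jobs in profit order; each goes to the latest open slot no later than its deadline.
Profit order: E=52 B=48 F=24 C=23 A=18 D=14
Assign: E→slot 3, B→slot 4, F→slot 2, C→slot 1, A skipped, D skipped.
Slots: [1:C] [2:F] [3:E] [4:B]
4 of 6 scheduled.

4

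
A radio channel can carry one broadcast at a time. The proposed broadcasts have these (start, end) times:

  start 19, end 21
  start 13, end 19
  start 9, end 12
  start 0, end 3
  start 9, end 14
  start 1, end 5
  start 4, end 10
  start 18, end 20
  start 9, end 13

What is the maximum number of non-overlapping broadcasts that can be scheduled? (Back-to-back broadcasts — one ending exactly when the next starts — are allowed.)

Order by finish time; keep every interval that doesn't clash with the previous kept one.
By end time: (0,3), (1,5), (4,10), (9,12), (9,13), (9,14), (13,19), (18,20), (19,21).
Pick (0,3); next start ≥ 3 → (4,10); next start ≥ 10 → (13,19); next start ≥ 19 → (19,21).
Selected 4 broadcasts.

4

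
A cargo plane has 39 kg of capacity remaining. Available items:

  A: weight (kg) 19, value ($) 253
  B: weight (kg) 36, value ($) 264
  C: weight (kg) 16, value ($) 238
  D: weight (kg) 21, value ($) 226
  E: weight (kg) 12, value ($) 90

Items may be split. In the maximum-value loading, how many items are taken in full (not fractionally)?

2

Order: C (238/16=14.88) > A (253/19=13.32) > D (226/21=10.76) > E (90/12=7.50) > B (264/36=7.33)
Fill: take C (16 @ 238) → take A (19 @ 253) → take 4/21 of D → 43.05; 39/39 used.
2 item(s) taken whole; one partial (take 4/21 of D).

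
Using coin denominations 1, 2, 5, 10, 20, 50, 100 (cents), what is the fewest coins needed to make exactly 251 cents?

4

Use the largest denomination that fits, subtract, and repeat.
251 = 2×100 + 1×50 + 1×1
Total coins = 2 + 1 + 1 = 4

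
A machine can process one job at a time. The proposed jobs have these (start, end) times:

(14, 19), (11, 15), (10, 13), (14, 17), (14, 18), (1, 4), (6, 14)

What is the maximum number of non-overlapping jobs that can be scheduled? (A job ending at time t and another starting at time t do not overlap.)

Sort by end time and greedily take each interval whose start is ≥ the last chosen end.
Sorted by end: (1,4)  (10,13)  (6,14)  (11,15)  (14,17)  (14,18)  (14,19)
take (1,4); take (10,13); skip (6,14); take (14,17).
Selected 3 jobs.

3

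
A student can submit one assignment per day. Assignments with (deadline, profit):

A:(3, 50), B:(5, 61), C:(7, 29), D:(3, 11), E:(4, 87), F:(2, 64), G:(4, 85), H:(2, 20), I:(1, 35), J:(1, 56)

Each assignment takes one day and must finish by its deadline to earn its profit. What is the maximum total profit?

Take jobs in profit order; each goes to the latest open slot no later than its deadline.
Profit order: E=87 G=85 F=64 B=61 J=56 A=50 I=35 C=29 H=20 D=11
Assign: E→slot 4, G→slot 3, F→slot 2, B→slot 5, J→slot 1, A skipped, I skipped, C→slot 7, H skipped, D skipped.
Slots: [1:J] [2:F] [3:G] [4:E] [5:B] [7:C]
Profit = 56 + 64 + 85 + 87 + 61 + 29 = 382

382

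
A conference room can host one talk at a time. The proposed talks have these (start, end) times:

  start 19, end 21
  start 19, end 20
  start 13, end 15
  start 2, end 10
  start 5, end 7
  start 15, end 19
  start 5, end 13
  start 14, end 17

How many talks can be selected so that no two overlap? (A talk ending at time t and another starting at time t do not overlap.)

By end time: (5,7), (2,10), (5,13), (13,15), (14,17), (15,19), (19,20), (19,21).
Pick (5,7); next start ≥ 7 → (13,15); next start ≥ 15 → (15,19); next start ≥ 19 → (19,20).
Selected 4 talks.

4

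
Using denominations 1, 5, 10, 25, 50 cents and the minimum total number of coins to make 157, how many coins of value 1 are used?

2

157 = 3×50 + 1×5 + 2×1
Count of 1: 2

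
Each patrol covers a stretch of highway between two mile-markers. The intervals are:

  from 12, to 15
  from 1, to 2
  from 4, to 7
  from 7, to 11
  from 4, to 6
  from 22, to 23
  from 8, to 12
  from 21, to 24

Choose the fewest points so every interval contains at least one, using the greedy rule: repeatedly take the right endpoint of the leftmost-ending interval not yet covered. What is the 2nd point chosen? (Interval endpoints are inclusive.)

Process intervals by earliest right end; each time one isn't hit yet, stab at its right endpoint.
Sorted: [1,2] [4,6] [4,7] [7,11] [8,12] [12,15] [22,23] [21,24]
{[1,2]} hit by 2; {[4,6],[4,7]} hit by 6; {[7,11],[8,12]} hit by 11; {[12,15]} hit by 15; {[22,23],[21,24]} hit by 23.
Points: 2, 6, 11, 15, 23 (5 total).

6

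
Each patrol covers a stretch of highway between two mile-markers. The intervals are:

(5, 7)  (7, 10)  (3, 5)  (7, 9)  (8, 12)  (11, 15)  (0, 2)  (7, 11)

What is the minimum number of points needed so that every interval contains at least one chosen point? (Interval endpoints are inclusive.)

4

Sorted: [0,2] [3,5] [5,7] [7,9] [7,10] [7,11] [8,12] [11,15]
{[0,2]} hit by 2; {[3,5],[5,7]} hit by 5; {[7,9],[7,10],[7,11],[8,12]} hit by 9; {[11,15]} hit by 15.
Points: 2, 5, 9, 15 (4 total).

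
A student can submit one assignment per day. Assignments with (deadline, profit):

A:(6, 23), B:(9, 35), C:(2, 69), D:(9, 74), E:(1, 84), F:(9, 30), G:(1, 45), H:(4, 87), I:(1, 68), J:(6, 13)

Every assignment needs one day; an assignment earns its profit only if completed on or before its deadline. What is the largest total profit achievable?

Sort by profit descending; place each in the latest free slot ≤ its deadline.
Profit order: H=87 E=84 D=74 C=69 I=68 G=45 B=35 F=30 A=23 J=13
Assign: H→slot 4, E→slot 1, D→slot 9, C→slot 2, I skipped, G skipped, B→slot 8, F→slot 7, A→slot 6, J→slot 5.
Slots: [1:E] [2:C] [4:H] [5:J] [6:A] [7:F] [8:B] [9:D]
Profit = 84 + 69 + 87 + 13 + 23 + 30 + 35 + 74 = 415

415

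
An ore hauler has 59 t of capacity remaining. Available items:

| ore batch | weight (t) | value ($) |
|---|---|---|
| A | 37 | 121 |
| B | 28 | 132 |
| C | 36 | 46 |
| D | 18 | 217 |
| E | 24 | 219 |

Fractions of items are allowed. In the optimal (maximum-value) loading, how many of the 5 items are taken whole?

2

Greedy by value/weight ratio, highest first.
Ratios (sorted): D 12.06, E 9.12, B 4.71, A 3.27, C 1.28
take D (18 @ 217); take E (24 @ 219); take 17/28 of B → 80.14. Capacity used 59/59.
2 item(s) taken whole; one partial (take 17/28 of B).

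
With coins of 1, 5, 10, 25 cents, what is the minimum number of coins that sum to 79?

7

79 = 3×25 + 4×1
Total coins = 3 + 4 = 7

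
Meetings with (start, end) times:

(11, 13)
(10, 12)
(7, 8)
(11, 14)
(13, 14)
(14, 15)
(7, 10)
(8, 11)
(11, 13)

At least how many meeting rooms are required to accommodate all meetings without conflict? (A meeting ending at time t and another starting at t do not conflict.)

4

Events (time:±→running): 7:+→1 7:+→2 8:-→1 8:+→2 10:-→1 10:+→2 11:-→1 11:+→2 11:+→3 11:+→4 … peak 4.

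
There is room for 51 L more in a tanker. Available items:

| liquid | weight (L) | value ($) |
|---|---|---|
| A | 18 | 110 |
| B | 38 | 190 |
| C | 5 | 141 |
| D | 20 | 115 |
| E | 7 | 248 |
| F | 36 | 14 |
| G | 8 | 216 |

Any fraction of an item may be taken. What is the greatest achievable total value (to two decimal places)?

789.75

Greedy by value/weight ratio, highest first.
Ratios (sorted): E 35.43, C 28.20, G 27.00, A 6.11, D 5.75, B 5.00, F 0.39
take E (7 @ 248); take C (5 @ 141); take G (8 @ 216); take A (18 @ 110); take 13/20 of D → 74.75. Capacity used 51/51.
Total value = 789.75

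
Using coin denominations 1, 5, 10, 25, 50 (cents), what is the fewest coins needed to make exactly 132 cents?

132 = 2×50 + 1×25 + 1×5 + 2×1
Total coins = 2 + 1 + 1 + 2 = 6

6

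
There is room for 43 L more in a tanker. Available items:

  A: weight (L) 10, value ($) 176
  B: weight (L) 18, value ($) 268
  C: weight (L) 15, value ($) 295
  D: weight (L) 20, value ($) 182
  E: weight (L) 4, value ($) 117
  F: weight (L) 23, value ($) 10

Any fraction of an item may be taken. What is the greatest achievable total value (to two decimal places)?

Greedy by value/weight ratio, highest first.
Ratios (sorted): E 29.25, C 19.67, A 17.60, B 14.89, D 9.10, F 0.43
take E (4 @ 117); take C (15 @ 295); take A (10 @ 176); take 14/18 of B → 208.44. Capacity used 43/43.
Total value = 796.44

796.44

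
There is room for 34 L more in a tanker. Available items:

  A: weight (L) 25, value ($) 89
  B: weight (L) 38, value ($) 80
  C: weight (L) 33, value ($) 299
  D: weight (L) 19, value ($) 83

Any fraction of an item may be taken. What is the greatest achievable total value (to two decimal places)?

Sort by value per unit weight and fill in that order.
Ratios (sorted): C 9.06, D 4.37, A 3.56, B 2.11
take C (33 @ 299); take 1/19 of D → 4.37. Capacity used 34/34.
Total value = 303.37

303.37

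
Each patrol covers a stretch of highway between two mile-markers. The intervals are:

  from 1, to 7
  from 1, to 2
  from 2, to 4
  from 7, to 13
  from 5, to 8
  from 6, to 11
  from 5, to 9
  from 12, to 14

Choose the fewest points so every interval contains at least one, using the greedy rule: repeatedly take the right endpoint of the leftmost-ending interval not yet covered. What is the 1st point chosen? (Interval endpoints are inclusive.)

2

By right end: [1,2]  [2,4]  [1,7]  [5,8]  [5,9]  [6,11]  [7,13]  [12,14]
[1,2] uncovered → point at 2; [5,8] uncovered → point at 8; [12,14] uncovered → point at 14.
Points: 2, 8, 14 (3 total).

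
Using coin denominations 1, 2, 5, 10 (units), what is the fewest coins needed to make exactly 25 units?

3

25 − 2×10→5 − 1×5→0
Total coins = 2 + 1 = 3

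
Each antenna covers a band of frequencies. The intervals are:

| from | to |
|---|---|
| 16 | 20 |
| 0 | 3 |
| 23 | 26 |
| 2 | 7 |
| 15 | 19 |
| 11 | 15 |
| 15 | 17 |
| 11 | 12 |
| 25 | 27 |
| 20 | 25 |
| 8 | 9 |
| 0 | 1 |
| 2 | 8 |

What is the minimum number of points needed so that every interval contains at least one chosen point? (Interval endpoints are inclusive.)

Sort by right endpoint; whenever an interval is uncovered, place a point at its right end.
By right end: [0,1]  [0,3]  [2,7]  [2,8]  [8,9]  [11,12]  [11,15]  [15,17]  [15,19]  [16,20]  [20,25]  [23,26]  [25,27]
[0,1] uncovered → point at 1; [2,7] uncovered → point at 7; [8,9] uncovered → point at 9; [11,12] uncovered → point at 12; [15,17] uncovered → point at 17; [20,25] uncovered → point at 25.
Points: 1, 7, 9, 12, 17, 25 (6 total).

6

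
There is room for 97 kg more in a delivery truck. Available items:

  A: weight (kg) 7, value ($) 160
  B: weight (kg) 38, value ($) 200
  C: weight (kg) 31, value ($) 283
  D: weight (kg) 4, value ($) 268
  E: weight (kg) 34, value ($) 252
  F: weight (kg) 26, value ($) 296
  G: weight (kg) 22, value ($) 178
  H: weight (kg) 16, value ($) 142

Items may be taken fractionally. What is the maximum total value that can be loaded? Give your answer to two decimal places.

1254.18

Sort by value per unit weight and fill in that order.
Ratios (sorted): D 67.00, A 22.86, F 11.38, C 9.13, H 8.88, G 8.09, E 7.41, B 5.26
take D (4 @ 268); take A (7 @ 160); take F (26 @ 296); take C (31 @ 283); take H (16 @ 142); take 13/22 of G → 105.18. Capacity used 97/97.
Total value = 1254.18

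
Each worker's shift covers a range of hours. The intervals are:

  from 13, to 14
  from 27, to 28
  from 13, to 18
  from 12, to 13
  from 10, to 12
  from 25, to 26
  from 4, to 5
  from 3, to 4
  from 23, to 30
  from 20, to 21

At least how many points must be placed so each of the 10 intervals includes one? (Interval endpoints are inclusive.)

Process intervals by earliest right end; each time one isn't hit yet, stab at its right endpoint.
By right end: [3,4]  [4,5]  [10,12]  [12,13]  [13,14]  [13,18]  [20,21]  [25,26]  [27,28]  [23,30]
[3,4] uncovered → point at 4; [10,12] uncovered → point at 12; [13,14] uncovered → point at 14; [20,21] uncovered → point at 21; [25,26] uncovered → point at 26; [27,28] uncovered → point at 28.
Points: 4, 12, 14, 21, 26, 28 (6 total).

6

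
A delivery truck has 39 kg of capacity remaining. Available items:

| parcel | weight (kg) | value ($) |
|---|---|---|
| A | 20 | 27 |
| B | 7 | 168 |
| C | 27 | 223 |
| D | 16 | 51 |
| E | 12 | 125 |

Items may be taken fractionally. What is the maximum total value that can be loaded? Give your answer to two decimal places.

Greedy by value/weight ratio, highest first.
Ratios (sorted): B 24.00, E 10.42, C 8.26, D 3.19, A 1.35
take B (7 @ 168); take E (12 @ 125); take 20/27 of C → 165.19. Capacity used 39/39.
Total value = 458.19

458.19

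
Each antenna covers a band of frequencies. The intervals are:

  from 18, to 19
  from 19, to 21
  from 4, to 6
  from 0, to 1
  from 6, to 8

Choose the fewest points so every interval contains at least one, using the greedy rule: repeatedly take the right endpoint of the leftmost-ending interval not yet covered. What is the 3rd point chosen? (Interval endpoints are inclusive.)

Process intervals by earliest right end; each time one isn't hit yet, stab at its right endpoint.
Sorted: [0,1] [4,6] [6,8] [18,19] [19,21]
{[0,1]} hit by 1; {[4,6],[6,8]} hit by 6; {[18,19],[19,21]} hit by 19.
Points: 1, 6, 19 (3 total).

19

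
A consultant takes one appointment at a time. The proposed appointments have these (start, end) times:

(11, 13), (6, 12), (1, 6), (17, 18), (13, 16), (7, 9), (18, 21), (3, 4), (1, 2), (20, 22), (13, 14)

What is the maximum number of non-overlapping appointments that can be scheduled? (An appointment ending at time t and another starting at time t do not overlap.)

Sort by end time and greedily take each interval whose start is ≥ the last chosen end.
Sorted by end: (1,2)  (3,4)  (1,6)  (7,9)  (6,12)  (11,13)  (13,14)  (13,16)  (17,18)  (18,21)  (20,22)
take (1,2); take (3,4); take (7,9); skip (6,12); take (11,13); take (13,14); take (17,18); take (18,21).
Selected 7 appointments.

7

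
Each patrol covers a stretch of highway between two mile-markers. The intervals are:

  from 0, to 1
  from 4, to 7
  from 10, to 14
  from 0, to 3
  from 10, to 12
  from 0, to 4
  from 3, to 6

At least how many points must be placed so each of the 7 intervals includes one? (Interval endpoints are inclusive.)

Process intervals by earliest right end; each time one isn't hit yet, stab at its right endpoint.
Sorted: [0,1] [0,3] [0,4] [3,6] [4,7] [10,12] [10,14]
{[0,1],[0,3],[0,4]} hit by 1; {[3,6],[4,7]} hit by 6; {[10,12],[10,14]} hit by 12.
Points: 1, 6, 12 (3 total).

3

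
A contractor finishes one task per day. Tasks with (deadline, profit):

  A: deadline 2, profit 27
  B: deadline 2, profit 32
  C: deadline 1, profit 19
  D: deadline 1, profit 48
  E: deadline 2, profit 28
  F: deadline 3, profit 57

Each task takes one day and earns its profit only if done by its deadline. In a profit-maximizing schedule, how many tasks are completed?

3

Sort by profit descending; place each in the latest free slot ≤ its deadline.
By profit: F(d3,57), D(d1,48), B(d2,32), E(d2,28), A(d2,27), C(d1,19)
F→slot 3; D→slot 1; B→slot 2; E skipped; A skipped; C skipped.
3 of 6 scheduled.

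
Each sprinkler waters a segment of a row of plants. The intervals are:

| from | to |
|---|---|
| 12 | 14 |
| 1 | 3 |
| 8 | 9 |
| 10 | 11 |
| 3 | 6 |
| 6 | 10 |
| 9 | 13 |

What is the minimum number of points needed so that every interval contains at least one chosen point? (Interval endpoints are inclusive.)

4

Sort by right endpoint; whenever an interval is uncovered, place a point at its right end.
Sorted: [1,3] [3,6] [8,9] [6,10] [10,11] [9,13] [12,14]
{[1,3],[3,6]} hit by 3; {[8,9],[6,10]} hit by 9; {[10,11],[9,13]} hit by 11; {[12,14]} hit by 14.
Points: 3, 9, 11, 14 (4 total).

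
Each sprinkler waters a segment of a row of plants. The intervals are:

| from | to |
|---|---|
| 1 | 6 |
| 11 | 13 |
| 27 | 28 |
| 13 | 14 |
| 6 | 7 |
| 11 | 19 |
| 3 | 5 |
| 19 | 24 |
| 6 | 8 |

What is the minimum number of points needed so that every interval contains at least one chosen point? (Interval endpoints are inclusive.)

Sort by right endpoint; whenever an interval is uncovered, place a point at its right end.
Sorted: [3,5] [1,6] [6,7] [6,8] [11,13] [13,14] [11,19] [19,24] [27,28]
{[3,5],[1,6]} hit by 5; {[6,7],[6,8]} hit by 7; {[11,13],[13,14],[11,19]} hit by 13; {[19,24]} hit by 24; {[27,28]} hit by 28.
Points: 5, 7, 13, 24, 28 (5 total).

5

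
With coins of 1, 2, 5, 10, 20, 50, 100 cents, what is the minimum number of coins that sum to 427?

Greedy: take as many of the largest coin as possible, then repeat with the remainder.
427 − 4×100→27 − 1×20→7 − 1×5→2 − 1×2→0
Total coins = 4 + 1 + 1 + 1 = 7

7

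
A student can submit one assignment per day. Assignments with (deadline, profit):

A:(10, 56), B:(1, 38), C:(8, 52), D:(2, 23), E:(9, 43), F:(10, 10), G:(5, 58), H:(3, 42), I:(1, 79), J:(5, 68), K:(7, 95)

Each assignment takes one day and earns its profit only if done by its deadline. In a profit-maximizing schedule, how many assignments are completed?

By profit: K(d7,95), I(d1,79), J(d5,68), G(d5,58), A(d10,56), C(d8,52), E(d9,43), H(d3,42), B(d1,38), D(d2,23), F(d10,10)
K→slot 7; I→slot 1; J→slot 5; G→slot 4; A→slot 10; C→slot 8; E→slot 9; H→slot 3; B skipped; D→slot 2; F→slot 6.
10 of 11 scheduled.

10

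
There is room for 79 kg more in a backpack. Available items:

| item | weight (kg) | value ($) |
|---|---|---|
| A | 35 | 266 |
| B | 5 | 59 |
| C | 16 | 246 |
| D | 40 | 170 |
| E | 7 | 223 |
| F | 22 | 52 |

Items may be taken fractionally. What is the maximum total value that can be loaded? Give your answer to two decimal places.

862.00

Sort by value per unit weight and fill in that order.
Ratios (sorted): E 31.86, C 15.38, B 11.80, A 7.60, D 4.25, F 2.36
take E (7 @ 223); take C (16 @ 246); take B (5 @ 59); take A (35 @ 266); take 16/40 of D → 68.00. Capacity used 79/79.
Total value = 862.00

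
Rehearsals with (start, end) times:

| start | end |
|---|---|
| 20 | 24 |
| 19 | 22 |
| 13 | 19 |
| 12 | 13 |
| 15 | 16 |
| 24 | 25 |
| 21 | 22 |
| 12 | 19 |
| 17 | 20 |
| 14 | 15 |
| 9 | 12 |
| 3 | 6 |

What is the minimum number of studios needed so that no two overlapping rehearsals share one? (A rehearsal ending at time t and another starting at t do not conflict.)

starts: [3, 9, 12, 12, 13, 14, 15, 17, 19, 20, 21, 24]
ends:   [6, 12, 13, 15, 16, 19, 19, 20, 22, 22, 24, 25]
s3→1 e6→0 s9→1 e12→0 s12→1 s12→2 e13→1 s13→2 s14→3  — peak 3.

3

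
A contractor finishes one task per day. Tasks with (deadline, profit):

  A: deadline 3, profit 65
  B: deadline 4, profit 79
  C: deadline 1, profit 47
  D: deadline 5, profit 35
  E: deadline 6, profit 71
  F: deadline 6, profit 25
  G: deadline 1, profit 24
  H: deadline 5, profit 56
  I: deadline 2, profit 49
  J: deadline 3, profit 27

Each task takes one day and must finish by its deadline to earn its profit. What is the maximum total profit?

367

Profit order: B=79 E=71 A=65 H=56 I=49 C=47 D=35 J=27 F=25 G=24
Assign: B→slot 4, E→slot 6, A→slot 3, H→slot 5, I→slot 2, C→slot 1, D skipped, J skipped, F skipped, G skipped.
Slots: [1:C] [2:I] [3:A] [4:B] [5:H] [6:E]
Profit = 47 + 49 + 65 + 79 + 56 + 71 = 367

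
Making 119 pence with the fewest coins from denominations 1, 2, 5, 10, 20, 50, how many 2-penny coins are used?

2

119 − 2×50→19 − 1×10→9 − 1×5→4 − 2×2→0
Count of 2: 2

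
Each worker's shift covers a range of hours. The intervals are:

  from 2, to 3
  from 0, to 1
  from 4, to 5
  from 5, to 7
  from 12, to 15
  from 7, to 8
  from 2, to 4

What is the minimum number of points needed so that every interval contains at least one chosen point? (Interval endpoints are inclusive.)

5

Process intervals by earliest right end; each time one isn't hit yet, stab at its right endpoint.
Sorted: [0,1] [2,3] [2,4] [4,5] [5,7] [7,8] [12,15]
{[0,1]} hit by 1; {[2,3],[2,4]} hit by 3; {[4,5],[5,7]} hit by 5; {[7,8]} hit by 8; {[12,15]} hit by 15.
Points: 1, 3, 5, 8, 15 (5 total).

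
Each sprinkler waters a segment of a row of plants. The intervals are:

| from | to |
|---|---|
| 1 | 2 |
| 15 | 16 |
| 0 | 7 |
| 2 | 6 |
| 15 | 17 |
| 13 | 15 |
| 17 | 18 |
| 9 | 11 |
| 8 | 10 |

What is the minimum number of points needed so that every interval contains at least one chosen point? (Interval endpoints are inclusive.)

4

Process intervals by earliest right end; each time one isn't hit yet, stab at its right endpoint.
Sorted: [1,2] [2,6] [0,7] [8,10] [9,11] [13,15] [15,16] [15,17] [17,18]
{[1,2],[2,6],[0,7]} hit by 2; {[8,10],[9,11]} hit by 10; {[13,15],[15,16],[15,17]} hit by 15; {[17,18]} hit by 18.
Points: 2, 10, 15, 18 (4 total).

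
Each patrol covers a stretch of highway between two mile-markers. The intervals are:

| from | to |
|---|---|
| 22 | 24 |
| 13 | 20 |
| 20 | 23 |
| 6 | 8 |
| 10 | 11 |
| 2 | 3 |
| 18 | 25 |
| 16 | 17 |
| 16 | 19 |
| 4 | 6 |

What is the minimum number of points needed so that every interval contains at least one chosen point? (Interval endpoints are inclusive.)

5

Process intervals by earliest right end; each time one isn't hit yet, stab at its right endpoint.
Sorted: [2,3] [4,6] [6,8] [10,11] [16,17] [16,19] [13,20] [20,23] [22,24] [18,25]
{[2,3]} hit by 3; {[4,6],[6,8]} hit by 6; {[10,11]} hit by 11; {[16,17],[16,19],[13,20]} hit by 17; {[20,23],[22,24],[18,25]} hit by 23.
Points: 3, 6, 11, 17, 23 (5 total).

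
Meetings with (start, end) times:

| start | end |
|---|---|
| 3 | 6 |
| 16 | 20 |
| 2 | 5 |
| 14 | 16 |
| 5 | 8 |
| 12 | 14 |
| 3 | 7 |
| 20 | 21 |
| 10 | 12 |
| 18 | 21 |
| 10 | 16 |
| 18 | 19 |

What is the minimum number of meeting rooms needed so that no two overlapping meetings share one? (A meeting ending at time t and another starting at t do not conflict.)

3

The answer is the maximum number of intervals overlapping at any instant.
starts: [2, 3, 3, 5, 10, 10, 12, 14, 16, 18, 18, 20]
ends:   [5, 6, 7, 8, 12, 14, 16, 16, 19, 20, 21, 21]
s2→1 s3→2 s3→3  — peak 3.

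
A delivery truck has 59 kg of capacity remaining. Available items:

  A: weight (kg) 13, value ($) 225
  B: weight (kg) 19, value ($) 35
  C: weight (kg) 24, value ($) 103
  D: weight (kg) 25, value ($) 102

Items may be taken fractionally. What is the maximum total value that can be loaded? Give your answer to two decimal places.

417.76

Sort by value per unit weight and fill in that order.
Order: A (225/13=17.31) > C (103/24=4.29) > D (102/25=4.08) > B (35/19=1.84)
Fill: take A (13 @ 225) → take C (24 @ 103) → take 22/25 of D → 89.76; 59/59 used.
Total value = 417.76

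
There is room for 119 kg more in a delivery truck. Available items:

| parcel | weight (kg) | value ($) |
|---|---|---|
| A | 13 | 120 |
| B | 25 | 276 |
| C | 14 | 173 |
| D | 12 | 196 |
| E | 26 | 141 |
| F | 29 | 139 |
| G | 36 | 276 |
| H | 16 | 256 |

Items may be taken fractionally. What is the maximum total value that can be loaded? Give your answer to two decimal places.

Order: D (196/12=16.33) > H (256/16=16.00) > C (173/14=12.36) > B (276/25=11.04) > A (120/13=9.23) > G (276/36=7.67) > E (141/26=5.42) > F (139/29=4.79)
Fill: take D (12 @ 196) → take H (16 @ 256) → take C (14 @ 173) → take B (25 @ 276) → take A (13 @ 120) → take G (36 @ 276) → take 3/26 of E → 16.27; 119/119 used.
Total value = 1313.27

1313.27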